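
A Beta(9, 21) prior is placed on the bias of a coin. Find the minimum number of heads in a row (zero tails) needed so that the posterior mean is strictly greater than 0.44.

After k heads and 0 tails the posterior is Beta(9+k, 21), with mean (9+k)/(9+21+k).
Set (9+k)/(30+k) > 0.44 and solve: k > (0.44·30 − 9)/(1 − 0.44) = 7.500.
The smallest integer exceeding 7.500 is 8, and checking k=8: (17)/(38) = 0.4474 > 0.44.

k = 8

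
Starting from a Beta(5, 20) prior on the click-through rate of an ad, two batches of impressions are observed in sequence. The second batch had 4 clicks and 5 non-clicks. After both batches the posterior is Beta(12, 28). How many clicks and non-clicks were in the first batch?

3 clicks and 3 non-clicks

Because Beta–binomial updating is additive in the counts, the combined data contributed (α_post−α_prior, β_post−β_prior) successes and failures.
Total across both batches: 12−5=7 clicks, 28−20=8 non-clicks.
Subtract the second batch: 7−4=3 clicks and 8−5=3 non-clicks.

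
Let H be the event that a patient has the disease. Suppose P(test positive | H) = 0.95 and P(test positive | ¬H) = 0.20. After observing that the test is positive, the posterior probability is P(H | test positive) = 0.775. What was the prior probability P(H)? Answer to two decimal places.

Bayes' rule in odds form gives O(H|E) = O(H)·[P(E|H)/P(E|¬H)], hence O(H) = O(H|E)/LR.
Posterior odds = 0.775/(1−0.775) = 3.4444. LR = 0.95/0.20 = 4.7500.
Prior odds = 3.4444/4.7500 = 0.7251, so P(H) = 0.7251/(1+0.7251) ≈ 0.42.

P(H) = 0.42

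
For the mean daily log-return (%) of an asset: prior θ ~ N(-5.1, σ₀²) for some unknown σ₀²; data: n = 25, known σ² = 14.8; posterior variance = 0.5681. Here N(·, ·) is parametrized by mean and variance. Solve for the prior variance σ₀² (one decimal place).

σ₀² = 14.1

Posterior precision equals prior precision plus data precision: 1/σ_n² = 1/σ₀² + n/σ².
So 1/σ₀² = 1/0.5681 − 25/14.8 = 1.760253 − 1.689189 = 0.071064.
Hence σ₀² = 1/0.071064 ≈ 14.1.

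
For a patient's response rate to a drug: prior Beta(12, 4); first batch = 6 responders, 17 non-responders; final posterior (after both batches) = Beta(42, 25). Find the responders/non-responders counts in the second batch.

24 responders and 4 non-responders

Sequential conjugate updates are equivalent to a single update on the pooled data, so total successes = posterior α − prior α and total failures = posterior β − prior β.
Total across both batches: 42−12=30 responders, 25−4=21 non-responders.
Subtract the first batch: 30−6=24 responders and 21−17=4 non-responders.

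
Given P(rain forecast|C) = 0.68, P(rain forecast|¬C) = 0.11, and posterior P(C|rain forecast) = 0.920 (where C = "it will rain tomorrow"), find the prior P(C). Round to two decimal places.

Bayes' rule in odds form gives O(C|E) = O(C)·[P(E|C)/P(E|¬C)], hence O(C) = O(C|E)/LR.
Posterior odds = 0.920/(1−0.920) = 11.5000. LR = 0.68/0.11 = 6.1818.
Prior odds = 11.5000/6.1818 = 1.8603, so P(C) = 1.8603/(1+1.8603) ≈ 0.65.

P(C) = 0.65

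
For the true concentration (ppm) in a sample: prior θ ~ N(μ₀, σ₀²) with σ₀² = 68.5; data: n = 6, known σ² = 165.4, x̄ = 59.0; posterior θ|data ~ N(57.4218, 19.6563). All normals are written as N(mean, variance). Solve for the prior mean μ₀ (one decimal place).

μ₀ = 53.5

With known observation variance, the Normal–Normal posterior has precision τ_n = τ₀ + n/σ² and mean μ_n = (τ₀μ₀ + (n/σ²)x̄)/τ_n.
Here τ₀ = 1/68.5 = 0.014599 and τ_data = 6/165.4 = 0.036276, so τ_n = 0.050875.
Rearranging for μ₀: μ₀ = (μ_n·τ_n − τ_data·x̄)/τ₀ = (57.4218·0.050875 − 0.036276·59.0) / 0.014599 = 0.781050/0.014599 ≈ 53.5.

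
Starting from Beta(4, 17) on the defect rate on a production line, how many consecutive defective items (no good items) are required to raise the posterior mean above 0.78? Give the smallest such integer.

k = 57

After k defective items and 0 good items the posterior is Beta(4+k, 17), with mean (4+k)/(4+17+k).
Set (4+k)/(21+k) > 0.78 and solve: k > (0.78·21 − 4)/(1 − 0.78) = 56.273.
The smallest integer exceeding 56.273 is 57, and checking k=57: (61)/(78) = 0.7821 > 0.78.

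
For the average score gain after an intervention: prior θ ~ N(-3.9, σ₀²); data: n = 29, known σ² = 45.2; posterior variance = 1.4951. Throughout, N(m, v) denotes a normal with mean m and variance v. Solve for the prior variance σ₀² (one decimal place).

Posterior precision equals prior precision plus data precision: 1/σ_n² = 1/σ₀² + n/σ².
So 1/σ₀² = 1/1.4951 − 29/45.2 = 0.668852 − 0.641593 = 0.027259.
Hence σ₀² = 1/0.027259 ≈ 36.7.

σ₀² = 36.7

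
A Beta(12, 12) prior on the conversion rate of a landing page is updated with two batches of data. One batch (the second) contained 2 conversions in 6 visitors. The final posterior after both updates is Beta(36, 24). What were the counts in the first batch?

Because Beta–binomial updating is additive in the counts, the combined data contributed (α_post−α_prior, β_post−β_prior) successes and failures.
Total across both batches: 36−12=24 conversions, 24−12=12 bounces.
Subtract the second batch: 24−2=22 conversions and 12−4=8 bounces.

22 conversions and 8 bounces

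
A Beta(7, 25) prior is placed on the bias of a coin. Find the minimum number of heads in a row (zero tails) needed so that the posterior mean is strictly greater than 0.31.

k = 5

After k heads and 0 tails the posterior is Beta(7+k, 25), with mean (7+k)/(7+25+k).
Set (7+k)/(32+k) > 0.31 and solve: k > (0.31·32 − 7)/(1 − 0.31) = 4.232.
The smallest integer exceeding 4.232 is 5.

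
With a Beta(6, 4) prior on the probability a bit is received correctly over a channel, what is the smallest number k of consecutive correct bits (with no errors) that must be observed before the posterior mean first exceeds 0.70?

k = 4

After k correct bits and 0 errors the posterior is Beta(6+k, 4), with mean (6+k)/(6+4+k).
Set (6+k)/(10+k) > 0.70 and solve: k > (0.70·10 − 6)/(1 − 0.70) = 3.333.
The smallest integer exceeding 3.333 is 4, and checking k=4: (10)/(14) = 0.7143 > 0.70.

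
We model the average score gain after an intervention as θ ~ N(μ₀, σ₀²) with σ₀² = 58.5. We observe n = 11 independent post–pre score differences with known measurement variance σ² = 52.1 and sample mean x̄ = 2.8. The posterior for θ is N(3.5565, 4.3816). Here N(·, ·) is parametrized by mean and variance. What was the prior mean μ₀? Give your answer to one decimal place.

μ₀ = 12.9

The posterior mean is a precision-weighted average: μ_n = (τ₀μ₀ + τ_data·x̄)/(τ₀+τ_data), with τ₀=1/σ₀² and τ_data=n/σ².
Here τ₀ = 1/58.5 = 0.017094 and τ_data = 11/52.1 = 0.211132, so τ_n = 0.228226.
Rearranging for μ₀: μ₀ = (μ_n·τ_n − τ_data·x̄)/τ₀ = (3.5565·0.228226 − 0.211132·2.8) / 0.017094 = 0.220516/0.017094 ≈ 12.9.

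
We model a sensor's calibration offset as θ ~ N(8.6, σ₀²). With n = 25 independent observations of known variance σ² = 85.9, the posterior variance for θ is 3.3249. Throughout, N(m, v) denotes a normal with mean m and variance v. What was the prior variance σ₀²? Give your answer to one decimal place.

For the Normal–Normal model with known σ², precisions add: τ_n = τ₀ + n/σ².
So 1/σ₀² = 1/3.3249 − 25/85.9 = 0.300761 − 0.291036 = 0.009725.
Hence σ₀² = 1/0.009725 ≈ 102.8.

σ₀² = 102.8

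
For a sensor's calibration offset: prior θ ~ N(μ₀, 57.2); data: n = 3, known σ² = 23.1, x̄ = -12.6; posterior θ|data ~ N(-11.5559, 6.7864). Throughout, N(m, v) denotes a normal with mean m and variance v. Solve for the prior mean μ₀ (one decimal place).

With known observation variance, the Normal–Normal posterior has precision τ_n = τ₀ + n/σ² and mean μ_n = (τ₀μ₀ + (n/σ²)x̄)/τ_n.
Here τ₀ = 1/57.2 = 0.017483 and τ_data = 3/23.1 = 0.129870, so τ_n = 0.147353.
Rearranging for μ₀: μ₀ = (μ_n·τ_n − τ_data·x̄)/τ₀ = (-11.5559·0.147353 − 0.129870·-12.6) / 0.017483 = -0.066435/0.017483 ≈ -3.8.

μ₀ = -3.8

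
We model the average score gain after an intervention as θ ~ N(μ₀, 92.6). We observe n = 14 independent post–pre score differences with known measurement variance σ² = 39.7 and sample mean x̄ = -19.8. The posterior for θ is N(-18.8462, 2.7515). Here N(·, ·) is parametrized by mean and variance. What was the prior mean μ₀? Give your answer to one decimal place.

With known observation variance, the Normal–Normal posterior has precision τ_n = τ₀ + n/σ² and mean μ_n = (τ₀μ₀ + (n/σ²)x̄)/τ_n.
Here τ₀ = 1/92.6 = 0.010799 and τ_data = 14/39.7 = 0.352645, so τ_n = 0.363444.
Rearranging for μ₀: μ₀ = (μ_n·τ_n − τ_data·x̄)/τ₀ = (-18.8462·0.363444 − 0.352645·-19.8) / 0.010799 = 0.132833/0.010799 ≈ 12.3.

μ₀ = 12.3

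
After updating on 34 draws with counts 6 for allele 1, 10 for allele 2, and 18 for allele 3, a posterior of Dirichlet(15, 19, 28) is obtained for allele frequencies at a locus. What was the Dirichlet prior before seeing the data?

For a Dirichlet(α) prior with multinomial counts c, the posterior is Dirichlet(α + c) componentwise.
Subtract each count from the matching posterior parameter: 15−6=9, 19−10=9, 28−18=10.

Dirichlet(9, 9, 10)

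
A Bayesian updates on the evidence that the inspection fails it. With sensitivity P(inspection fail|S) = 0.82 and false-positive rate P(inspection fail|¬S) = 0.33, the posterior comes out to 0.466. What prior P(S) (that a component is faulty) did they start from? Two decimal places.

P(S) = 0.26

In odds form, posterior odds = prior odds × likelihood ratio, so prior odds = posterior odds ÷ LR.
Posterior odds = 0.466/(1−0.466) = 0.8727. LR = 0.82/0.33 = 2.4848.
Prior odds = 0.8727/2.4848 = 0.3512, so P(S) = 0.3512/(1+0.3512) ≈ 0.26.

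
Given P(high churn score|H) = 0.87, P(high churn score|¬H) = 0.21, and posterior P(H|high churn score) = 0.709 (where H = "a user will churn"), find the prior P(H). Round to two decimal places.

In odds form, posterior odds = prior odds × likelihood ratio, so prior odds = posterior odds ÷ LR.
Posterior odds = 0.709/(1−0.709) = 2.4364. LR = 0.87/0.21 = 4.1429.
Prior odds = 2.4364/4.1429 = 0.5881, so P(H) = 0.5881/(1+0.5881) ≈ 0.37.

P(H) = 0.37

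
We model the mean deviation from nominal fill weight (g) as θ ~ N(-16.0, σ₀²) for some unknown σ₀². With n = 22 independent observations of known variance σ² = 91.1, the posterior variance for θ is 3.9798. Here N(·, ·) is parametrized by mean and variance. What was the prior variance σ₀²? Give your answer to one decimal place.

For the Normal–Normal model with known σ², precisions add: τ_n = τ₀ + n/σ².
So 1/σ₀² = 1/3.9798 − 22/91.1 = 0.251269 − 0.241493 = 0.009776.
Hence σ₀² = 1/0.009776 ≈ 102.3.

σ₀² = 102.3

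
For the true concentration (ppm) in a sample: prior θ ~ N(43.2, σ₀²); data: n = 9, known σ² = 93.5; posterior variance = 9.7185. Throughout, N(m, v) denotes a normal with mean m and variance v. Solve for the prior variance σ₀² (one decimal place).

For the Normal–Normal model with known σ², precisions add: τ_n = τ₀ + n/σ².
So 1/σ₀² = 1/9.7185 − 9/93.5 = 0.102897 − 0.096257 = 0.006640.
Hence σ₀² = 1/0.006640 ≈ 150.6.

σ₀² = 150.6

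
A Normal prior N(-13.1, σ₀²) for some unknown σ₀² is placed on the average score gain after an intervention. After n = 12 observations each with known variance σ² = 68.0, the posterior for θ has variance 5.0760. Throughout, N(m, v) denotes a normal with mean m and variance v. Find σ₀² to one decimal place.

For the Normal–Normal model with known σ², precisions add: τ_n = τ₀ + n/σ².
So 1/σ₀² = 1/5.0760 − 12/68.0 = 0.197006 − 0.176471 = 0.020535.
Hence σ₀² = 1/0.020535 ≈ 48.7.

σ₀² = 48.7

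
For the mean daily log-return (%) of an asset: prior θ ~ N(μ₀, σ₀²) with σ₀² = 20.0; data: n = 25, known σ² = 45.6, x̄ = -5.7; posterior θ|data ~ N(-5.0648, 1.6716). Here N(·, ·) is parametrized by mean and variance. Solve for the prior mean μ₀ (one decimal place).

With known observation variance, the Normal–Normal posterior has precision τ_n = τ₀ + n/σ² and mean μ_n = (τ₀μ₀ + (n/σ²)x̄)/τ_n.
Here τ₀ = 1/20.0 = 0.050000 and τ_data = 25/45.6 = 0.548246, so τ_n = 0.598246.
Rearranging for μ₀: μ₀ = (μ_n·τ_n − τ_data·x̄)/τ₀ = (-5.0648·0.598246 − 0.548246·-5.7) / 0.050000 = 0.095006/0.050000 ≈ 1.9.

μ₀ = 1.9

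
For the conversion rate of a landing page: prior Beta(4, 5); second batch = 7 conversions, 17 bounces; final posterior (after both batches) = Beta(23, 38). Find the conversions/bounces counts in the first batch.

12 conversions and 16 bounces

Because Beta–binomial updating is additive in the counts, the combined data contributed (α_post−α_prior, β_post−β_prior) successes and failures.
Total across both batches: 23−4=19 conversions, 38−5=33 bounces.
Subtract the second batch: 19−7=12 conversions and 33−17=16 bounces.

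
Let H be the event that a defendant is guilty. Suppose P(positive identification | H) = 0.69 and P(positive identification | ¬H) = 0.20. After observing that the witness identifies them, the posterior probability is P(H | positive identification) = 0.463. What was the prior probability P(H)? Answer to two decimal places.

Bayes' rule in odds form gives O(H|E) = O(H)·[P(E|H)/P(E|¬H)], hence O(H) = O(H|E)/LR.
Posterior odds = 0.463/(1−0.463) = 0.8622. LR = 0.69/0.20 = 3.4500.
Prior odds = 0.8622/3.4500 = 0.2499, so P(H) = 0.2499/(1+0.2499) ≈ 0.20.

P(H) = 0.20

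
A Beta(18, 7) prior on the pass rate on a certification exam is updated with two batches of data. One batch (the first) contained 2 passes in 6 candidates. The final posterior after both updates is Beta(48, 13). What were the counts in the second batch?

28 passes and 2 failures

Because Beta–binomial updating is additive in the counts, the combined data contributed (α_post−α_prior, β_post−β_prior) successes and failures.
Total across both batches: 48−18=30 passes, 13−7=6 failures.
Subtract the first batch: 30−2=28 passes and 6−4=2 failures.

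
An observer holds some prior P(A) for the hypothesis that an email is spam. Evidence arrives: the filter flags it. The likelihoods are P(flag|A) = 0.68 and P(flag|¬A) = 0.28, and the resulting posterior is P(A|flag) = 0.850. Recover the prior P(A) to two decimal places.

P(A) = 0.70

Bayes' rule in odds form gives O(A|E) = O(A)·[P(E|A)/P(E|¬A)], hence O(A) = O(A|E)/LR.
Posterior odds = 0.850/(1−0.850) = 5.6667. LR = 0.68/0.28 = 2.4286.
Prior odds = 5.6667/2.4286 = 2.3333, so P(A) = 2.3333/(1+2.3333) ≈ 0.70.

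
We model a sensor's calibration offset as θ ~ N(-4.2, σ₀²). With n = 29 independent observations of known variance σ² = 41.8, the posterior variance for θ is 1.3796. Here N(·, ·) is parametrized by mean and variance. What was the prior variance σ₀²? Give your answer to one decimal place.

σ₀² = 32.2

Posterior precision equals prior precision plus data precision: 1/σ_n² = 1/σ₀² + n/σ².
So 1/σ₀² = 1/1.3796 − 29/41.8 = 0.724848 − 0.693780 = 0.031068.
Hence σ₀² = 1/0.031068 ≈ 32.2.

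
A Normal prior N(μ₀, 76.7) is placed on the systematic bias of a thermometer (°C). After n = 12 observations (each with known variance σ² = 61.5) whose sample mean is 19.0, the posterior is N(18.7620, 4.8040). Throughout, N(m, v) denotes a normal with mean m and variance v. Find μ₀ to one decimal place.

The posterior mean is a precision-weighted average: μ_n = (τ₀μ₀ + τ_data·x̄)/(τ₀+τ_data), with τ₀=1/σ₀² and τ_data=n/σ².
Here τ₀ = 1/76.7 = 0.013038 and τ_data = 12/61.5 = 0.195122, so τ_n = 0.208160.
Rearranging for μ₀: μ₀ = (μ_n·τ_n − τ_data·x̄)/τ₀ = (18.7620·0.208160 − 0.195122·19.0) / 0.013038 = 0.198180/0.013038 ≈ 15.2.

μ₀ = 15.2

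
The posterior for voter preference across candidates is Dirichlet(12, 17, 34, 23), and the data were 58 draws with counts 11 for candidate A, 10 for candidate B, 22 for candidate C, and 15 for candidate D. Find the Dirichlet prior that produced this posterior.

Dirichlet(1, 7, 12, 8)

For a Dirichlet(α) prior with multinomial counts c, the posterior is Dirichlet(α + c) componentwise.
Subtract each count from the matching posterior parameter: 12−11=1, 17−10=7, 34−22=12, 23−15=8.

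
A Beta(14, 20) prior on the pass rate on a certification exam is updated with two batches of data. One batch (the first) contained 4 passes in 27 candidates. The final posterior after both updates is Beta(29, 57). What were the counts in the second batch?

11 passes and 14 failures

Because Beta–binomial updating is additive in the counts, the combined data contributed (α_post−α_prior, β_post−β_prior) successes and failures.
Total across both batches: 29−14=15 passes, 57−20=37 failures.
Subtract the first batch: 15−4=11 passes and 37−23=14 failures.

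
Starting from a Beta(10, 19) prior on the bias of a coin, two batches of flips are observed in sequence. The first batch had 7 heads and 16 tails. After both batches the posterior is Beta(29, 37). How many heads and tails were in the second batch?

12 heads and 2 tails

Because Beta–binomial updating is additive in the counts, the combined data contributed (α_post−α_prior, β_post−β_prior) successes and failures.
Total across both batches: 29−10=19 heads, 37−19=18 tails.
Subtract the first batch: 19−7=12 heads and 18−16=2 tails.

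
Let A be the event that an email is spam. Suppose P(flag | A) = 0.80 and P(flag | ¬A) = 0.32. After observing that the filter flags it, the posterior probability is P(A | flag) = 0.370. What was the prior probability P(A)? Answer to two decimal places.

Bayes' rule in odds form gives O(A|E) = O(A)·[P(E|A)/P(E|¬A)], hence O(A) = O(A|E)/LR.
Posterior odds = 0.370/(1−0.370) = 0.5873. LR = 0.80/0.32 = 2.5000.
Prior odds = 0.5873/2.5000 = 0.2349, so P(A) = 0.2349/(1+0.2349) ≈ 0.19.

P(A) = 0.19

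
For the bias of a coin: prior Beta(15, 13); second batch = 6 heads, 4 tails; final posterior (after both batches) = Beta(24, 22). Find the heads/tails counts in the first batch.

3 heads and 5 tails

Sequential conjugate updates are equivalent to a single update on the pooled data, so total successes = posterior α − prior α and total failures = posterior β − prior β.
Total across both batches: 24−15=9 heads, 22−13=9 tails.
Subtract the second batch: 9−6=3 heads and 9−4=5 tails.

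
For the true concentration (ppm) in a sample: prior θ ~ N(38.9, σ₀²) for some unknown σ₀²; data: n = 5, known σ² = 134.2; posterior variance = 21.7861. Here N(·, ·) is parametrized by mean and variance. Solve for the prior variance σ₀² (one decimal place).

For the Normal–Normal model with known σ², precisions add: τ_n = τ₀ + n/σ².
So 1/σ₀² = 1/21.7861 − 5/134.2 = 0.045901 − 0.037258 = 0.008643.
Hence σ₀² = 1/0.008643 ≈ 115.7.

σ₀² = 115.7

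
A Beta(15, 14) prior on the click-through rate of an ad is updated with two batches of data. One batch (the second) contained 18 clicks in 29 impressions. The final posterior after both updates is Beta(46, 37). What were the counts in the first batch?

Sequential conjugate updates are equivalent to a single update on the pooled data, so total successes = posterior α − prior α and total failures = posterior β − prior β.
Total across both batches: 46−15=31 clicks, 37−14=23 non-clicks.
Subtract the second batch: 31−18=13 clicks and 23−11=12 non-clicks.

13 clicks and 12 non-clicks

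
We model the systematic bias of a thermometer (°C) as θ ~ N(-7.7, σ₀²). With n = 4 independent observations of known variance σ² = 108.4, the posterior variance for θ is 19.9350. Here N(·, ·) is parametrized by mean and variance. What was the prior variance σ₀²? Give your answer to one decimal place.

Posterior precision equals prior precision plus data precision: 1/σ_n² = 1/σ₀² + n/σ².
So 1/σ₀² = 1/19.9350 − 4/108.4 = 0.050163 − 0.036900 = 0.013263.
Hence σ₀² = 1/0.013263 ≈ 75.4.

σ₀² = 75.4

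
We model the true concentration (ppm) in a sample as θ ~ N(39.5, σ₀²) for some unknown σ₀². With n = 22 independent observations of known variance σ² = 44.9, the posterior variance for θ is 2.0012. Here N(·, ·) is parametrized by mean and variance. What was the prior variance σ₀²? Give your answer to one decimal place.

Posterior precision equals prior precision plus data precision: 1/σ_n² = 1/σ₀² + n/σ².
So 1/σ₀² = 1/2.0012 − 22/44.9 = 0.499700 − 0.489978 = 0.009722.
Hence σ₀² = 1/0.009722 ≈ 102.9.

σ₀² = 102.9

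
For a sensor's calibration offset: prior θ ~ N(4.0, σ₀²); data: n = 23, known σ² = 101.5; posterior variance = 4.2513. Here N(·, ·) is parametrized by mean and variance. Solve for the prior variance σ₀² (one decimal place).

Posterior precision equals prior precision plus data precision: 1/σ_n² = 1/σ₀² + n/σ².
So 1/σ₀² = 1/4.2513 − 23/101.5 = 0.235222 − 0.226601 = 0.008621.
Hence σ₀² = 1/0.008621 ≈ 116.0.

σ₀² = 116.0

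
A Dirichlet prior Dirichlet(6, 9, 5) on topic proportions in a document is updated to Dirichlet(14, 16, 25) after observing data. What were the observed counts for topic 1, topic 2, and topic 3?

counts (8, 7, 20)

For a Dirichlet(α) prior with multinomial counts c, the posterior is Dirichlet(α + c) componentwise.
Counts are posterior − prior componentwise: 14−6=8, 16−9=7, 25−5=20.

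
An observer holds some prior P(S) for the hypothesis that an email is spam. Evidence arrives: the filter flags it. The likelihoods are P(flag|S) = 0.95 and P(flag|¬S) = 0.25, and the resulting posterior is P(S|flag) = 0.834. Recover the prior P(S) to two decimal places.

P(S) = 0.57

In odds form, posterior odds = prior odds × likelihood ratio, so prior odds = posterior odds ÷ LR.
Posterior odds = 0.834/(1−0.834) = 5.0241. LR = 0.95/0.25 = 3.8000.
Prior odds = 5.0241/3.8000 = 1.3221, so P(S) = 1.3221/(1+1.3221) ≈ 0.57.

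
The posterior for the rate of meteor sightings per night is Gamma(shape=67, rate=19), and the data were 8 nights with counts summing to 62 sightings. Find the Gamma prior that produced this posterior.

A Gamma(α, β) prior (rate parametrization) on a Poisson rate with n observations summing to S gives posterior Gamma(α+S, β+n).
So α = 67 − 62 = 5 and β = 19 − 8 = 11.

Gamma(shape=5, rate=11)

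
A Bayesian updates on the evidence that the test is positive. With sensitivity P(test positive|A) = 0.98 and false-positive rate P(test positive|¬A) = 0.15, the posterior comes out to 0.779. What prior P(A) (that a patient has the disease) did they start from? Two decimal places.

P(A) = 0.35

Bayes' rule in odds form gives O(A|E) = O(A)·[P(E|A)/P(E|¬A)], hence O(A) = O(A|E)/LR.
Posterior odds = 0.779/(1−0.779) = 3.5249. LR = 0.98/0.15 = 6.5333.
Prior odds = 3.5249/6.5333 = 0.5395, so P(A) = 0.5395/(1+0.5395) ≈ 0.35.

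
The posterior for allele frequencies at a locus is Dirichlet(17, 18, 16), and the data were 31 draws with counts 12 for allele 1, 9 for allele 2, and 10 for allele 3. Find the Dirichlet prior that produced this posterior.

Dirichlet(5, 9, 6)

For a Dirichlet(α) prior with multinomial counts c, the posterior is Dirichlet(α + c) componentwise.
Subtract each count from the matching posterior parameter: 17−12=5, 18−9=9, 16−10=6.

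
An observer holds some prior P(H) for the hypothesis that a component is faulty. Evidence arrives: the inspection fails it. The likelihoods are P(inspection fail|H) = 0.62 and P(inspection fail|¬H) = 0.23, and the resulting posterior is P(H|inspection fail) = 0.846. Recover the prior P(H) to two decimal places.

P(H) = 0.67

Bayes' rule in odds form gives O(H|E) = O(H)·[P(E|H)/P(E|¬H)], hence O(H) = O(H|E)/LR.
Posterior odds = 0.846/(1−0.846) = 5.4935. LR = 0.62/0.23 = 2.6957.
Prior odds = 5.4935/2.6957 = 2.0379, so P(H) = 2.0379/(1+2.0379) ≈ 0.67.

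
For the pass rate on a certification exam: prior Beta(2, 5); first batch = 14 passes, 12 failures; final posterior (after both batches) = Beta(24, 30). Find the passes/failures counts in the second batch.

8 passes and 13 failures

Because Beta–binomial updating is additive in the counts, the combined data contributed (α_post−α_prior, β_post−β_prior) successes and failures.
Total across both batches: 24−2=22 passes, 30−5=25 failures.
Subtract the first batch: 22−14=8 passes and 25−12=13 failures.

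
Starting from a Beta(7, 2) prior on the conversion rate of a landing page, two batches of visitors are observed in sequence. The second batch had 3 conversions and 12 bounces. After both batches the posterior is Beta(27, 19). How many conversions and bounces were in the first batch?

17 conversions and 5 bounces

Sequential conjugate updates are equivalent to a single update on the pooled data, so total successes = posterior α − prior α and total failures = posterior β − prior β.
Total across both batches: 27−7=20 conversions, 19−2=17 bounces.
Subtract the second batch: 20−3=17 conversions and 17−12=5 bounces.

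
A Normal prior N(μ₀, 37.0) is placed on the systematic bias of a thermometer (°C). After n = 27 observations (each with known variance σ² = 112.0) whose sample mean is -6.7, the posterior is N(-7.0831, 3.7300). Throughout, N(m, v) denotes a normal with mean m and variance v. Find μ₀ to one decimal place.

With known observation variance, the Normal–Normal posterior has precision τ_n = τ₀ + n/σ² and mean μ_n = (τ₀μ₀ + (n/σ²)x̄)/τ_n.
Here τ₀ = 1/37.0 = 0.027027 and τ_data = 27/112.0 = 0.241071, so τ_n = 0.268098.
Rearranging for μ₀: μ₀ = (μ_n·τ_n − τ_data·x̄)/τ₀ = (-7.0831·0.268098 − 0.241071·-6.7) / 0.027027 = -0.283789/0.027027 ≈ -10.5.

μ₀ = -10.5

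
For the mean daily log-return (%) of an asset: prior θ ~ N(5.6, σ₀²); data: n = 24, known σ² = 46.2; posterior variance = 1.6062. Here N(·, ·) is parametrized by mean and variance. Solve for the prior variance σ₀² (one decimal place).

σ₀² = 9.7

For the Normal–Normal model with known σ², precisions add: τ_n = τ₀ + n/σ².
So 1/σ₀² = 1/1.6062 − 24/46.2 = 0.622587 − 0.519481 = 0.103106.
Hence σ₀² = 1/0.103106 ≈ 9.7.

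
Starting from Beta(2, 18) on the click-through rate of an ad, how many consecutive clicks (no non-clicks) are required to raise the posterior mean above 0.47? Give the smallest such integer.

After k clicks and 0 non-clicks the posterior is Beta(2+k, 18), with mean (2+k)/(2+18+k).
Set (2+k)/(20+k) > 0.47 and solve: k > (0.47·20 − 2)/(1 − 0.47) = 13.962.
The smallest integer exceeding 13.962 is 14.

k = 14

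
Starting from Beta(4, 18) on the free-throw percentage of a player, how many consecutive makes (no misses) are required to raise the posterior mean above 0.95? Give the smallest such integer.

After k makes and 0 misses the posterior is Beta(4+k, 18), with mean (4+k)/(4+18+k).
Set (4+k)/(22+k) > 0.95 and solve: k > (0.95·22 − 4)/(1 − 0.95) = 338.000.
The smallest integer exceeding 338.000 is 339, and checking k=339: (343)/(361) = 0.9501 > 0.95.

k = 339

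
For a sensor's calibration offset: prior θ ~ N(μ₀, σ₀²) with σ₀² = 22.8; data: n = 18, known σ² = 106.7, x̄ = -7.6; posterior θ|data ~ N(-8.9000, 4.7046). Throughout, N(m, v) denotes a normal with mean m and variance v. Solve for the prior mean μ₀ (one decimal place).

μ₀ = -13.9

The posterior mean is a precision-weighted average: μ_n = (τ₀μ₀ + τ_data·x̄)/(τ₀+τ_data), with τ₀=1/σ₀² and τ_data=n/σ².
Here τ₀ = 1/22.8 = 0.043860 and τ_data = 18/106.7 = 0.168697, so τ_n = 0.212557.
Rearranging for μ₀: μ₀ = (μ_n·τ_n − τ_data·x̄)/τ₀ = (-8.9000·0.212557 − 0.168697·-7.6) / 0.043860 = -0.609660/0.043860 ≈ -13.9.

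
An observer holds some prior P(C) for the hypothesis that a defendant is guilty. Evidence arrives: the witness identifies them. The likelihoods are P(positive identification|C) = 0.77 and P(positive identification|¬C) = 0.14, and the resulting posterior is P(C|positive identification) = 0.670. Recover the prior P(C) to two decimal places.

In odds form, posterior odds = prior odds × likelihood ratio, so prior odds = posterior odds ÷ LR.
Posterior odds = 0.670/(1−0.670) = 2.0303. LR = 0.77/0.14 = 5.5000.
Prior odds = 2.0303/5.5000 = 0.3691, so P(C) = 0.3691/(1+0.3691) ≈ 0.27.

P(C) = 0.27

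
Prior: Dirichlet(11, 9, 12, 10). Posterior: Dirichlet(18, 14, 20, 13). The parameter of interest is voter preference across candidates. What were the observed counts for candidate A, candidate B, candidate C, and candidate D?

counts (7, 5, 8, 3)

For a Dirichlet(α) prior with multinomial counts c, the posterior is Dirichlet(α + c) componentwise.
Counts are posterior − prior componentwise: 18−11=7, 14−9=5, 20−12=8, 13−10=3.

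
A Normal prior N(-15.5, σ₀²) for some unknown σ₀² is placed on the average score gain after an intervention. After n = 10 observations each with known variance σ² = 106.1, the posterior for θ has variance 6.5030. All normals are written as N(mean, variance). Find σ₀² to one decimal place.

σ₀² = 16.8

For the Normal–Normal model with known σ², precisions add: τ_n = τ₀ + n/σ².
So 1/σ₀² = 1/6.5030 − 10/106.1 = 0.153775 − 0.094251 = 0.059524.
Hence σ₀² = 1/0.059524 ≈ 16.8.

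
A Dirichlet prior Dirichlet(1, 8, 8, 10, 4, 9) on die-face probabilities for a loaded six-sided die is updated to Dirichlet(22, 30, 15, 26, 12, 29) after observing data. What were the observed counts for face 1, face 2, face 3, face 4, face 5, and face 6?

counts (21, 22, 7, 16, 8, 20)

For a Dirichlet(α) prior with multinomial counts c, the posterior is Dirichlet(α + c) componentwise.
Counts are posterior − prior componentwise: 22−1=21, 30−8=22, 15−8=7, 26−10=16, 12−4=8, 29−9=20.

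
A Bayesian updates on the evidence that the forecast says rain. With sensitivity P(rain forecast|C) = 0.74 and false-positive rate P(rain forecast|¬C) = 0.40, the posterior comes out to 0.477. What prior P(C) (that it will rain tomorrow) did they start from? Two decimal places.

In odds form, posterior odds = prior odds × likelihood ratio, so prior odds = posterior odds ÷ LR.
Posterior odds = 0.477/(1−0.477) = 0.9120. LR = 0.74/0.40 = 1.8500.
Prior odds = 0.9120/1.8500 = 0.4930, so P(C) = 0.4930/(1+0.4930) ≈ 0.33.

P(C) = 0.33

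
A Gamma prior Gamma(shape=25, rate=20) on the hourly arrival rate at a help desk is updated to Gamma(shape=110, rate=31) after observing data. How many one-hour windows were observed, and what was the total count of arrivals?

Gamma–Poisson conjugacy: posterior shape = α + Σxᵢ, posterior rate = β + n.
Matching: Σxᵢ = 110 − 25 = 85 and n = 31 − 20 = 11.

n = 11 one-hour windows with total 85 arrivals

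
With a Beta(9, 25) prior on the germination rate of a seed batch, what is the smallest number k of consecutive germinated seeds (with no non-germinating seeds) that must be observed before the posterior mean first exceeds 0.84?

After k germinated seeds and 0 non-germinating seeds the posterior is Beta(9+k, 25), with mean (9+k)/(9+25+k).
Set (9+k)/(34+k) > 0.84 and solve: k > (0.84·34 − 9)/(1 − 0.84) = 122.250.
The smallest integer exceeding 122.250 is 123, and checking k=123: (132)/(157) = 0.8408 > 0.84.

k = 123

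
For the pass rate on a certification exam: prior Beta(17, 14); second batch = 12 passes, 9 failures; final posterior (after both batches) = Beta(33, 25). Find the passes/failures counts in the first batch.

4 passes and 2 failures

Because Beta–binomial updating is additive in the counts, the combined data contributed (α_post−α_prior, β_post−β_prior) successes and failures.
Total across both batches: 33−17=16 passes, 25−14=11 failures.
Subtract the second batch: 16−12=4 passes and 11−9=2 failures.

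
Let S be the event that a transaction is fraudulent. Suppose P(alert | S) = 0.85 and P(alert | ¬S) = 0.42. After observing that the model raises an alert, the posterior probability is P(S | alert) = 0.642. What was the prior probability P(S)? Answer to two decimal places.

P(S) = 0.47

Bayes' rule in odds form gives O(S|E) = O(S)·[P(E|S)/P(E|¬S)], hence O(S) = O(S|E)/LR.
Posterior odds = 0.642/(1−0.642) = 1.7933. LR = 0.85/0.42 = 2.0238.
Prior odds = 1.7933/2.0238 = 0.8861, so P(S) = 0.8861/(1+0.8861) ≈ 0.47.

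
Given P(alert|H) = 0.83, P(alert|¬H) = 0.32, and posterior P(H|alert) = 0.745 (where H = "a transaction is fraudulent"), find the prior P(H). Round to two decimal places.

P(H) = 0.53

Bayes' rule in odds form gives O(H|E) = O(H)·[P(E|H)/P(E|¬H)], hence O(H) = O(H|E)/LR.
Posterior odds = 0.745/(1−0.745) = 2.9216. LR = 0.83/0.32 = 2.5938.
Prior odds = 2.9216/2.5938 = 1.1264, so P(H) = 1.1264/(1+1.1264) ≈ 0.53.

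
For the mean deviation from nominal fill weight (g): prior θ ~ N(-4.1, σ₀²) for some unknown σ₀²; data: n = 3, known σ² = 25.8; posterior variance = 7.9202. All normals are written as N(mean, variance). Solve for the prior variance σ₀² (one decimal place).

Posterior precision equals prior precision plus data precision: 1/σ_n² = 1/σ₀² + n/σ².
So 1/σ₀² = 1/7.9202 − 3/25.8 = 0.126259 − 0.116279 = 0.009980.
Hence σ₀² = 1/0.009980 ≈ 100.2.

σ₀² = 100.2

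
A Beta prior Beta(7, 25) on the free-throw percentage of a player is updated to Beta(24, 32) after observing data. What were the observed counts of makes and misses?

17 makes and 7 misses

Under Beta–binomial conjugacy the posterior parameters are (α+s, β+f).
Match parameters: s=24−7=17, f=32−25=7.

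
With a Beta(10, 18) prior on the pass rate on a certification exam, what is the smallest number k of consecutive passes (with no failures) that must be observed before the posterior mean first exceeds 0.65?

After k passes and 0 failures the posterior is Beta(10+k, 18), with mean (10+k)/(10+18+k).
Set (10+k)/(28+k) > 0.65 and solve: k > (0.65·28 − 10)/(1 − 0.65) = 23.429.
The smallest integer exceeding 23.429 is 24.

k = 24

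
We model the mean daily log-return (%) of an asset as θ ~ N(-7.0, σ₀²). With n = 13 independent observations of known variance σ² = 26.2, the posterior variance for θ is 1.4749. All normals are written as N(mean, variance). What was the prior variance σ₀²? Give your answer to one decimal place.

σ₀² = 5.5

For the Normal–Normal model with known σ², precisions add: τ_n = τ₀ + n/σ².
So 1/σ₀² = 1/1.4749 − 13/26.2 = 0.678012 − 0.496183 = 0.181829.
Hence σ₀² = 1/0.181829 ≈ 5.5.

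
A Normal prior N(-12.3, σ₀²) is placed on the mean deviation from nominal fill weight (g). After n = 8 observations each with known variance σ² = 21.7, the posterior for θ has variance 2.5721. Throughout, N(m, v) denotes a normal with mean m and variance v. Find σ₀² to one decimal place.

σ₀² = 49.7

Posterior precision equals prior precision plus data precision: 1/σ_n² = 1/σ₀² + n/σ².
So 1/σ₀² = 1/2.5721 − 8/21.7 = 0.388787 − 0.368664 = 0.020123.
Hence σ₀² = 1/0.020123 ≈ 49.7.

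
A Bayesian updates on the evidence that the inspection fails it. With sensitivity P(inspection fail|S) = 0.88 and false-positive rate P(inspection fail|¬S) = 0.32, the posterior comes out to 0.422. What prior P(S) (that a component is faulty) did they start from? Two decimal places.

Bayes' rule in odds form gives O(S|E) = O(S)·[P(E|S)/P(E|¬S)], hence O(S) = O(S|E)/LR.
Posterior odds = 0.422/(1−0.422) = 0.7301. LR = 0.88/0.32 = 2.7500.
Prior odds = 0.7301/2.7500 = 0.2655, so P(S) = 0.2655/(1+0.2655) ≈ 0.21.

P(S) = 0.21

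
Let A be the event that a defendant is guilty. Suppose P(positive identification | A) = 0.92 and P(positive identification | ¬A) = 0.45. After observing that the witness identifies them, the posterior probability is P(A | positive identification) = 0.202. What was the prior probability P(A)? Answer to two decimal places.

In odds form, posterior odds = prior odds × likelihood ratio, so prior odds = posterior odds ÷ LR.
Posterior odds = 0.202/(1−0.202) = 0.2531. LR = 0.92/0.45 = 2.0444.
Prior odds = 0.2531/2.0444 = 0.1238, so P(A) = 0.1238/(1+0.1238) ≈ 0.11.

P(A) = 0.11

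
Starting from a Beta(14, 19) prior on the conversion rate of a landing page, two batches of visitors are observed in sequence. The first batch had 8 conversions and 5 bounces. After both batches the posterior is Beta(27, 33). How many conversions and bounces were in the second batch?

5 conversions and 9 bounces

Because Beta–binomial updating is additive in the counts, the combined data contributed (α_post−α_prior, β_post−β_prior) successes and failures.
Total across both batches: 27−14=13 conversions, 33−19=14 bounces.
Subtract the first batch: 13−8=5 conversions and 14−5=9 bounces.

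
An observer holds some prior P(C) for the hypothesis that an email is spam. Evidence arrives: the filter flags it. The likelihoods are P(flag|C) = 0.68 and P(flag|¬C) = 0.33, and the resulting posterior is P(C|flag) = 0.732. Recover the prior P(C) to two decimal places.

P(C) = 0.57

Bayes' rule in odds form gives O(C|E) = O(C)·[P(E|C)/P(E|¬C)], hence O(C) = O(C|E)/LR.
Posterior odds = 0.732/(1−0.732) = 2.7313. LR = 0.68/0.33 = 2.0606.
Prior odds = 2.7313/2.0606 = 1.3255, so P(C) = 1.3255/(1+1.3255) ≈ 0.57.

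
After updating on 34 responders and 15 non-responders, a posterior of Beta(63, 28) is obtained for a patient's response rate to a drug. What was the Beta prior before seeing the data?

Beta is conjugate to the binomial likelihood: posterior = Beta(a+s, b+f).
Subtract the data counts: 63−34=29, 28−15=13.

Beta(29, 13)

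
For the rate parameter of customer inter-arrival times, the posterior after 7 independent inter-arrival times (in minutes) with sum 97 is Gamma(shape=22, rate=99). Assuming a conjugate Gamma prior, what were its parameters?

Gamma(shape=15, rate=2)

Gamma–exponential conjugacy: posterior shape = α + n, posterior rate = β + Σtᵢ.
So α = 22 − 7 = 15 and β = 99 − 97 = 2.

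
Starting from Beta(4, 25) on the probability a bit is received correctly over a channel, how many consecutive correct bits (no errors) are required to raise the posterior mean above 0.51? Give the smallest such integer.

k = 23

After k correct bits and 0 errors the posterior is Beta(4+k, 25), with mean (4+k)/(4+25+k).
Set (4+k)/(29+k) > 0.51 and solve: k > (0.51·29 − 4)/(1 − 0.51) = 22.020.
The smallest integer exceeding 22.020 is 23, and checking k=23: (27)/(52) = 0.5192 > 0.51.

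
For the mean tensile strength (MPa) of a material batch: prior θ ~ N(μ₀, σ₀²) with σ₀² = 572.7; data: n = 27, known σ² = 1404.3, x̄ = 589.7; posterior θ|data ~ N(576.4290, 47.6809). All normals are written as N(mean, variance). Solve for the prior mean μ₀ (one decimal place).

μ₀ = 430.3

The posterior mean is a precision-weighted average: μ_n = (τ₀μ₀ + τ_data·x̄)/(τ₀+τ_data), with τ₀=1/σ₀² and τ_data=n/σ².
Here τ₀ = 1/572.7 = 0.001746 and τ_data = 27/1404.3 = 0.019227, so τ_n = 0.020973.
Rearranging for μ₀: μ₀ = (μ_n·τ_n − τ_data·x̄)/τ₀ = (576.4290·0.020973 − 0.019227·589.7) / 0.001746 = 0.751284/0.001746 ≈ 430.3.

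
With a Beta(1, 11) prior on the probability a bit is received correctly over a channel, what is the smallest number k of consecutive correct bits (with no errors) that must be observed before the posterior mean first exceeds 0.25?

k = 3

After k correct bits and 0 errors the posterior is Beta(1+k, 11), with mean (1+k)/(1+11+k).
Set (1+k)/(12+k) > 0.25 and solve: k > (0.25·12 − 1)/(1 − 0.25) = 2.667.
The smallest integer exceeding 2.667 is 3, and checking k=3: (4)/(15) = 0.2667 > 0.25.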